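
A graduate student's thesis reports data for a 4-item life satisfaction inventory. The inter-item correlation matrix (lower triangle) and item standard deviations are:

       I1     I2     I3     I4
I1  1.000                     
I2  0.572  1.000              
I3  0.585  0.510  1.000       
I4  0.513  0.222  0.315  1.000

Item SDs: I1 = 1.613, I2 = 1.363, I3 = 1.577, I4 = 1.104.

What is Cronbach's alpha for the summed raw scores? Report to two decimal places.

Σσ²ᵢ = 1.613² + 1.363² + 1.577² + 1.104² = 8.1653
Covariances σ_ij = r_ij · s_i · s_j:
  σ(I1,I2) = 0.572 × 1.613 × 1.363 = 1.2576
  σ(I1,I3) = 0.585 × 1.613 × 1.577 = 1.4881
  σ(I1,I4) = 0.513 × 1.613 × 1.104 = 0.9135
  σ(I2,I3) = 0.510 × 1.363 × 1.577 = 1.0962
  σ(I2,I4) = 0.222 × 1.363 × 1.104 = 0.3341
  σ(I3,I4) = 0.315 × 1.577 × 1.104 = 0.5484
σ²_T = Σσ²ᵢ + 2·Σσ_ij = 8.1653 + 2 × 5.6379 = 19.4411
α = (4/3)·(1 − 8.1653/19.4411) = 0.77

α = 0.77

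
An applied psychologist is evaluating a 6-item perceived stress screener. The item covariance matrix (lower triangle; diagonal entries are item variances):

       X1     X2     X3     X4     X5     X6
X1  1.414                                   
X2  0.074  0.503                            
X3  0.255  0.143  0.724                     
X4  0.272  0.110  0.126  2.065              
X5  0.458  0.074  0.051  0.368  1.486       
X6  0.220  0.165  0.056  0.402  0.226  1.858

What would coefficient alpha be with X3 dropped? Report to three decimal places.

Remaining items: X1, X2, X4, X5, X6 (k = 5).
ΣVar(i) = 1.414 + 0.503 + 2.065 + 1.486 + 1.858 = 7.326
Var(T) = 7.326 + 2 × 2.369 = 12.064
α (item deleted) = (5/4)·(1 − 7.326/12.064) = 0.491

coefficient alpha = 0.491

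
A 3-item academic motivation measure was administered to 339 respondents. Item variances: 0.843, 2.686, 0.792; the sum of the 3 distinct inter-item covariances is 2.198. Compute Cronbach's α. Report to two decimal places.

α = 0.76

Σσᵢ² = 0.843 + 2.686 + 0.792 = 4.321
Sum of distinct covariances = 2.198
total variance = Σσᵢ² + 2·Σcov = 4.321 + 2 × 2.198 = 8.717
α = (3/2)·(1 − 4.321/8.717) = 0.76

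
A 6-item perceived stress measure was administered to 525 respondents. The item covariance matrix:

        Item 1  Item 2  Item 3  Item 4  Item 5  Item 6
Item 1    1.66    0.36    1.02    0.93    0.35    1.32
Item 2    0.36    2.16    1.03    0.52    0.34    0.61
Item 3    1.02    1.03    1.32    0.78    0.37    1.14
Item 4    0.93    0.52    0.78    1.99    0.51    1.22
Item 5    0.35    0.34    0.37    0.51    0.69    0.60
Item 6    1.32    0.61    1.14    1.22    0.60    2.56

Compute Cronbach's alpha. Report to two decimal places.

sum of item variances = 1.66 + 2.16 + 1.32 + 1.99 + 0.69 + 2.56 = 10.38
Sum of off-diagonal covariances = 11.10
Var(T) = 10.38 + 2 × 11.10 = 32.58
α = (k/(k−1))·(1 − sum of item variances/Var(T)) = (6/5)·(1 − 10.38/32.58) = 0.82

Cronbach's alpha = 0.82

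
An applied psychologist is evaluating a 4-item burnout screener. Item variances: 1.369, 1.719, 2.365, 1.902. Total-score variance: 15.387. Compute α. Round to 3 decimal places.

α = 0.696

sum of item variances = 1.369 + 1.719 + 2.365 + 1.902 = 7.355
α = (k/(k−1))·(1 − sum of item variances/total variance) = (4/3)·(1 − 7.355/15.387) = 0.696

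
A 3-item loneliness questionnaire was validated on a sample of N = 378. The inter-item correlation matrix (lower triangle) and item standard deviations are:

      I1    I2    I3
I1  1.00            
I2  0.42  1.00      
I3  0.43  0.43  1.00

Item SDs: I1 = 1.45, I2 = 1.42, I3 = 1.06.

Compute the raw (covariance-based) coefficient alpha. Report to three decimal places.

Σσ²ᵢ = 1.45² + 1.42² + 1.06² = 5.2425
Covariances σ_ij = r_ij · s_i · s_j:
  σ(I1,I2) = 0.42 × 1.45 × 1.42 = 0.8648
  σ(I1,I3) = 0.43 × 1.45 × 1.06 = 0.6609
  σ(I2,I3) = 0.43 × 1.42 × 1.06 = 0.6472
σ²_T = Σσ²ᵢ + 2·Σσ_ij = 5.2425 + 2 × 2.1729 = 9.5883
α = (3/2)·(1 − 5.2425/9.5883) = 0.680

coefficient alpha = 0.680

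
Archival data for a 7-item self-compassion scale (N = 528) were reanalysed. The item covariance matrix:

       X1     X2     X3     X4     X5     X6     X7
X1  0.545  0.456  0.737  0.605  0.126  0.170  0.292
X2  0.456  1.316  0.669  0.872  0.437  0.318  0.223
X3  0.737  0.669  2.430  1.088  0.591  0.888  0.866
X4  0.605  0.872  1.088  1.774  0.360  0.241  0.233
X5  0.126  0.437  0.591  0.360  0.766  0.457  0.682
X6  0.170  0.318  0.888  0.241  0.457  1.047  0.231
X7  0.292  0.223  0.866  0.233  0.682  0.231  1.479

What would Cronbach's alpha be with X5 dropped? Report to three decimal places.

Remaining items: X1, X2, X3, X4, X6, X7 (k = 6).
sum of item variances = 0.545 + 1.316 + 2.430 + 1.774 + 1.047 + 1.479 = 8.591
total variance = 8.591 + 2 × 7.889 = 24.369
α (item deleted) = (6/5)·(1 − 8.591/24.369) = 0.777

α = 0.777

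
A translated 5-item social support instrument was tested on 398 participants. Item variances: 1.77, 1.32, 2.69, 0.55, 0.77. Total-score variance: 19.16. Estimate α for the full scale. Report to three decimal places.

α = 0.787

sum of item variances = 1.77 + 1.32 + 2.69 + 0.55 + 0.77 = 7.10
α = (k/(k−1))·(1 − sum of item variances/total variance) = (5/4)·(1 − 7.10/19.16) = 0.787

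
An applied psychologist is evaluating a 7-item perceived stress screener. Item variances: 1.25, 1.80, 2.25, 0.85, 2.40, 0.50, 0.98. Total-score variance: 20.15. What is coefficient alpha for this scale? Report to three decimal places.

Σσ²ᵢ = 1.25 + 1.80 + 2.25 + 0.85 + 2.40 + 0.50 + 0.98 = 10.03
α = (k/(k−1))·(1 − Σσ²ᵢ/σ²_T) = (7/6)·(1 − 10.03/20.15) = 0.586

coefficient alpha = 0.586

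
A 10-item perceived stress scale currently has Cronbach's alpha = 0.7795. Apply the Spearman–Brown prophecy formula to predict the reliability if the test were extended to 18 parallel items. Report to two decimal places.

Length factor m = 18/10 = 1.8000
α' = m·α / (1 + (m−1)·α)
   = 18/10 × 0.7795 / (1 + (18/10 − 1) × 0.7795)
   = 1.4031 / 1.6236 = 0.86

predicted reliability = 0.86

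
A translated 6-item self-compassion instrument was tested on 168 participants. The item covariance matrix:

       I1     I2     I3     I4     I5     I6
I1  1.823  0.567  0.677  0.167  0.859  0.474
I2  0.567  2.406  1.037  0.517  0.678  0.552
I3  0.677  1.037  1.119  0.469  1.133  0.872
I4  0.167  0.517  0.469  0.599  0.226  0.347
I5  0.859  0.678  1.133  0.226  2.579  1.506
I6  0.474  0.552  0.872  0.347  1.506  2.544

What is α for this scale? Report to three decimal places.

sum of item variances = 1.823 + 2.406 + 1.119 + 0.599 + 2.579 + 2.544 = 11.070
Sum of off-diagonal covariances = 10.081
Var(T) = 11.070 + 2 × 10.081 = 31.232
α = (k/(k−1))·(1 − sum of item variances/Var(T)) = (6/5)·(1 − 11.070/31.232) = 0.775

α = 0.775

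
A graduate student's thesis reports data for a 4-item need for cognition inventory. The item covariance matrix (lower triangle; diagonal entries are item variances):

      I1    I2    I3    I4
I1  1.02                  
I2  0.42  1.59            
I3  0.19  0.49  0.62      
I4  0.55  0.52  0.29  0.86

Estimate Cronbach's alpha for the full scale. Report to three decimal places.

Cronbach's alpha = 0.728

ΣVar(i) = 1.02 + 1.59 + 0.62 + 0.86 = 4.09
Sum of the distinct covariances = 2.46
total variance = 4.09 + 2 × 2.46 = 9.01
α = (k/(k−1))·(1 − ΣVar(i)/total variance) = (4/3)·(1 − 4.09/9.01) = 0.728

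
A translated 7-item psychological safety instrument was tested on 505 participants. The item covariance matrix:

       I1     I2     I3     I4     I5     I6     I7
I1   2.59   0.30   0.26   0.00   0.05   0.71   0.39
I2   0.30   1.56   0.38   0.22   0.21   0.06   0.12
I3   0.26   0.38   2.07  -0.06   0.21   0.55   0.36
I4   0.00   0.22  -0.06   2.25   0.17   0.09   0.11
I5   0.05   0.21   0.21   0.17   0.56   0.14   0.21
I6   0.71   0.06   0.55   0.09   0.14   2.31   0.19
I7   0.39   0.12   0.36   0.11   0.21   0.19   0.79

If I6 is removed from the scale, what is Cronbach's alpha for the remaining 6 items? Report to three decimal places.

Remaining items: I1, I2, I3, I4, I5, I7 (k = 6).
ΣVar(i) = 2.59 + 1.56 + 2.07 + 2.25 + 0.56 + 0.79 = 9.82
total variance = 9.82 + 2 × 2.93 = 15.68
α (item deleted) = (6/5)·(1 − 9.82/15.68) = 0.448

Cronbach's alpha = 0.448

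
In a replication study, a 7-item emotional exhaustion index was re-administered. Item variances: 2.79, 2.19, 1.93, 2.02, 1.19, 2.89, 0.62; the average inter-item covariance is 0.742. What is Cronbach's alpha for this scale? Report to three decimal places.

ΣVar(i) = 2.79 + 2.19 + 1.93 + 2.02 + 1.19 + 2.89 + 0.62 = 13.63
Sum of the 21 distinct covariances = 21 × 0.742 = 15.582
σ²_total = ΣVar(i) + 2·Σcov = 13.63 + 2 × 15.582 = 44.794
α = (7/6)·(1 − 13.63/44.794) = 0.812

Cronbach's alpha = 0.812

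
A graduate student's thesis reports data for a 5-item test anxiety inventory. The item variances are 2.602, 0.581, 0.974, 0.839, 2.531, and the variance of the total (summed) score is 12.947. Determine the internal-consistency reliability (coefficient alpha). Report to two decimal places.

sum of item variances = 2.602 + 0.581 + 0.974 + 0.839 + 2.531 = 7.527
α = (k/(k−1))·(1 − sum of item variances/σ²_total) = (5/4)·(1 − 7.527/12.947) = 0.52

α = 0.52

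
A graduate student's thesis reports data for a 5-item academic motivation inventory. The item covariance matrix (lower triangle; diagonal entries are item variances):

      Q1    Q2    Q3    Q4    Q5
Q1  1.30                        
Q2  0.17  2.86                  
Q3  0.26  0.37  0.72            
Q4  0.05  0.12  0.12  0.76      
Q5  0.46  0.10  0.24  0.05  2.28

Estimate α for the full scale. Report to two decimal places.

ΣVar(i) = 1.30 + 2.86 + 0.72 + 0.76 + 2.28 = 7.92
Σ_{i<j} σ_ij = 1.94
σ²_T = 7.92 + 2 × 1.94 = 11.80
α = (k/(k−1))·(1 − ΣVar(i)/σ²_T) = (5/4)·(1 − 7.92/11.80) = 0.41

α = 0.41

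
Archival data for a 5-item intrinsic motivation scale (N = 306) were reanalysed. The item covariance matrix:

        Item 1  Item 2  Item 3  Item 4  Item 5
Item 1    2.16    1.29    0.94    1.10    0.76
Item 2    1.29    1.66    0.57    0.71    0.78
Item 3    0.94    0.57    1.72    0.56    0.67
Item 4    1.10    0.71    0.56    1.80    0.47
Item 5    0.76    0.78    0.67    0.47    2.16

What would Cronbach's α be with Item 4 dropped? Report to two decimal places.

Remaining items: Item 1, Item 2, Item 3, Item 5 (k = 4).
ΣVar(i) = 2.16 + 1.66 + 1.72 + 2.16 = 7.70
Var(T) = 7.70 + 2 × 5.01 = 17.72
α (item deleted) = (4/3)·(1 − 7.70/17.72) = 0.75

Cronbach's α = 0.75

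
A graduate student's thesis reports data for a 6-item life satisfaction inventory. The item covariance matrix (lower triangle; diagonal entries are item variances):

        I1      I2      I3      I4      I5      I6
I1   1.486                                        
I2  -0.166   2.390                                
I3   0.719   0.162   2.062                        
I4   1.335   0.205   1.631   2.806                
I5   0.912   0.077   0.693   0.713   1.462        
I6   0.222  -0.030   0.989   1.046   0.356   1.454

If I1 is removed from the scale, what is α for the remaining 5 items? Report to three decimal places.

Remaining items: I2, I3, I4, I5, I6 (k = 5).
Σσ²ᵢ = 2.390 + 2.062 + 2.806 + 1.462 + 1.454 = 10.174
total variance = 10.174 + 2 × 5.842 = 21.858
α (item deleted) = (5/4)·(1 − 10.174/21.858) = 0.668

α = 0.668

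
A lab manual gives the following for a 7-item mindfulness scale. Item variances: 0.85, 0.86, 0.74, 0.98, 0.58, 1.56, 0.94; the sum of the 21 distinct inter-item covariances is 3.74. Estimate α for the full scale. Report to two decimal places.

α = 0.62

Σσ²ᵢ = 0.85 + 0.86 + 0.74 + 0.98 + 0.58 + 1.56 + 0.94 = 6.51
Sum of distinct covariances = 3.74
σ²_total = Σσ²ᵢ + 2·Σcov = 6.51 + 2 × 3.74 = 13.99
α = (7/6)·(1 − 6.51/13.99) = 0.62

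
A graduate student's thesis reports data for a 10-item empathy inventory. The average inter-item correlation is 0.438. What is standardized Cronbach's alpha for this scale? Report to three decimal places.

standardized Cronbach's alpha = 0.886

Standardized α = k·r̄ / (1 + (k−1)·r̄) = 10 × 0.438 / (1 + 9 × 0.438)
  = 4.3800 / 4.9420 = 0.886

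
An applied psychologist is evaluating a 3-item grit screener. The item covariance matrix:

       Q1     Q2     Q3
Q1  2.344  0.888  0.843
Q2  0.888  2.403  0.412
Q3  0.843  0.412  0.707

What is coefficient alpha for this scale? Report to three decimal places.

Σσ²ᵢ = 2.344 + 2.403 + 0.707 = 5.454
Σ_{i<j} σ_ij = 2.143
total variance = 5.454 + 2 × 2.143 = 9.740
α = (k/(k−1))·(1 − Σσ²ᵢ/total variance) = (3/2)·(1 − 5.454/9.740) = 0.660

coefficient alpha = 0.660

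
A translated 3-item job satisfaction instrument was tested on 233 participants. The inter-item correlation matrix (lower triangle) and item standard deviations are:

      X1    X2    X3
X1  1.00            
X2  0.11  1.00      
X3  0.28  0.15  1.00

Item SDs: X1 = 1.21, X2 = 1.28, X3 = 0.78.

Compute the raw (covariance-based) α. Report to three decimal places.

α = 0.359

Σσ²ᵢ = 1.21² + 1.28² + 0.78² = 3.7109
Covariances σ_ij = r_ij · s_i · s_j:
  σ(X1,X2) = 0.11 × 1.21 × 1.28 = 0.1704
  σ(X1,X3) = 0.28 × 1.21 × 0.78 = 0.2643
  σ(X2,X3) = 0.15 × 1.28 × 0.78 = 0.1498
σ²_T = Σσ²ᵢ + 2·Σσ_ij = 3.7109 + 2 × 0.5845 = 4.8799
α = (3/2)·(1 − 3.7109/4.8799) = 0.359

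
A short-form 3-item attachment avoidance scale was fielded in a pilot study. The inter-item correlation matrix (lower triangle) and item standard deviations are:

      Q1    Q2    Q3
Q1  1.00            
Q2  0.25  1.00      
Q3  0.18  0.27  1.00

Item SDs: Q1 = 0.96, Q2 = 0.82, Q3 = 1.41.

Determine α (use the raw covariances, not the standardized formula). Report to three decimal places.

Σσ²ᵢ = 0.96² + 0.82² + 1.41² = 3.5821
Covariances σ_ij = r_ij · s_i · s_j:
  σ(Q1,Q2) = 0.25 × 0.96 × 0.82 = 0.1968
  σ(Q1,Q3) = 0.18 × 0.96 × 1.41 = 0.2436
  σ(Q2,Q3) = 0.27 × 0.82 × 1.41 = 0.3122
σ²_T = Σσ²ᵢ + 2·Σσ_ij = 3.5821 + 2 × 0.7526 = 5.0873
α = (3/2)·(1 − 3.5821/5.0873) = 0.444

α = 0.444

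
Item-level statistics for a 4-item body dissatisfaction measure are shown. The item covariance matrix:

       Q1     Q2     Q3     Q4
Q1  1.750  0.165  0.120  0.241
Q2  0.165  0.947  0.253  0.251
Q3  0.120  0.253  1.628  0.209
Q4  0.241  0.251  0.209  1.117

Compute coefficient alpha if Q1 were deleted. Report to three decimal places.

α = 0.418

Remaining items: Q2, Q3, Q4 (k = 3).
ΣVar(i) = 0.947 + 1.628 + 1.117 = 3.692
σ²_total = 3.692 + 2 × 0.713 = 5.118
α (item deleted) = (3/2)·(1 − 3.692/5.118) = 0.418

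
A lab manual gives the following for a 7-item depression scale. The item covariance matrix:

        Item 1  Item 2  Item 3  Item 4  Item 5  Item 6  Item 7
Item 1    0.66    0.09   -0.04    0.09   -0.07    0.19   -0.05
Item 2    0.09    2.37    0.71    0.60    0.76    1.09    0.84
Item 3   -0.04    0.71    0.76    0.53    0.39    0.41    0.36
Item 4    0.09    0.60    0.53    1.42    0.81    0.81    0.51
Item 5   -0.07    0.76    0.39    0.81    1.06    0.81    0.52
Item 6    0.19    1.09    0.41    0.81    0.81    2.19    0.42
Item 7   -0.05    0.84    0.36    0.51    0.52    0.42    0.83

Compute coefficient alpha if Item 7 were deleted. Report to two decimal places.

coefficient alpha = 0.76

Remaining items: Item 1, Item 2, Item 3, Item 4, Item 5, Item 6 (k = 6).
ΣVar(i) = 0.66 + 2.37 + 0.76 + 1.42 + 1.06 + 2.19 = 8.46
total variance = 8.46 + 2 × 7.18 = 22.82
α (item deleted) = (6/5)·(1 − 8.46/22.82) = 0.76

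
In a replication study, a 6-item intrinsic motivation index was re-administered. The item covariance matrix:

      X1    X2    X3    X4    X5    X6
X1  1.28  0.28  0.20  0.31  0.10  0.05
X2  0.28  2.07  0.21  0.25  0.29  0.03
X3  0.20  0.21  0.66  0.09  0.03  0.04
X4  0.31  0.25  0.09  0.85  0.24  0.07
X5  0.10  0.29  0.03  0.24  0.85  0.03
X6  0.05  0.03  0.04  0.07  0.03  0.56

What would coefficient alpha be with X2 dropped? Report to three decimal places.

α = 0.445

Remaining items: X1, X3, X4, X5, X6 (k = 5).
Σσᵢ² = 1.28 + 0.66 + 0.85 + 0.85 + 0.56 = 4.20
total variance = 4.20 + 2 × 1.16 = 6.52
α (item deleted) = (5/4)·(1 − 4.20/6.52) = 0.445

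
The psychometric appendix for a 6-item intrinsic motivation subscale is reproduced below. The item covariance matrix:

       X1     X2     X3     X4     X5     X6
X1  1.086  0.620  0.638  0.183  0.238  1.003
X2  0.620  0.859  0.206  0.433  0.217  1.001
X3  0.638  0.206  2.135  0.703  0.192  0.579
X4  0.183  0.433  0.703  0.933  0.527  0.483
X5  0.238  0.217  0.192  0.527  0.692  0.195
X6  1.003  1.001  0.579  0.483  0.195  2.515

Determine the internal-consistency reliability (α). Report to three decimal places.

Σσᵢ² = 1.086 + 0.859 + 2.135 + 0.933 + 0.692 + 2.515 = 8.220
Σ_{i<j} σ_ij = 7.218
total variance = 8.220 + 2 × 7.218 = 22.656
α = (k/(k−1))·(1 − Σσᵢ²/total variance) = (6/5)·(1 − 8.220/22.656) = 0.765

α = 0.765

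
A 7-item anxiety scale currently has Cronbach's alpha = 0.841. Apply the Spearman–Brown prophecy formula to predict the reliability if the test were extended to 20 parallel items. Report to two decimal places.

predicted reliability = 0.94

Length factor m = 20/7 = 2.8571
α' = m·α / (1 + (m−1)·α)
   = 20/7 × 0.841 / (1 + (20/7 − 1) × 0.841)
   = 2.4029 / 2.5619 = 0.94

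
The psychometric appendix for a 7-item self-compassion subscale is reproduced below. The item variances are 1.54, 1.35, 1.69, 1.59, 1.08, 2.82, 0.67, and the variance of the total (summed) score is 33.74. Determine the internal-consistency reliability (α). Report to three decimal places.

α = 0.795

sum of item variances = 1.54 + 1.35 + 1.69 + 1.59 + 1.08 + 2.82 + 0.67 = 10.74
α = (k/(k−1))·(1 − sum of item variances/total variance) = (7/6)·(1 − 10.74/33.74) = 0.795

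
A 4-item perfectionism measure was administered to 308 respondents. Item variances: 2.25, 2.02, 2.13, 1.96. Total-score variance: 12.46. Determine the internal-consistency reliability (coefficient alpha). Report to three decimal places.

sum of item variances = 2.25 + 2.02 + 2.13 + 1.96 = 8.36
α = (k/(k−1))·(1 − sum of item variances/Var(T)) = (4/3)·(1 − 8.36/12.46) = 0.439

coefficient alpha = 0.439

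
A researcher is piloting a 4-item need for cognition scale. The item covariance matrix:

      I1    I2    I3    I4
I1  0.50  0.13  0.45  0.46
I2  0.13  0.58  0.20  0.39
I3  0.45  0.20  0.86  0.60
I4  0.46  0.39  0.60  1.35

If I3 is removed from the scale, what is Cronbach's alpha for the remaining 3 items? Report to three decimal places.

α = 0.670

Remaining items: I1, I2, I4 (k = 3).
Σσ²ᵢ = 0.50 + 0.58 + 1.35 = 2.43
σ²_T = 2.43 + 2 × 0.98 = 4.39
α (item deleted) = (3/2)·(1 − 2.43/4.39) = 0.670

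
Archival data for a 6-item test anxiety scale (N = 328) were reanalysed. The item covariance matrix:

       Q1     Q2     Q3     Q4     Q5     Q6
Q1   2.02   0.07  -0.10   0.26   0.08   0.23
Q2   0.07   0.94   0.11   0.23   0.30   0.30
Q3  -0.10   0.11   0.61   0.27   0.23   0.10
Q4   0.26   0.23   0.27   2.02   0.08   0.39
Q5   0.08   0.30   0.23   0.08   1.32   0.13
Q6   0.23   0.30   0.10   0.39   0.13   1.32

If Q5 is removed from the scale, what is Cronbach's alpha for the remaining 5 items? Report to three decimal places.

α = 0.437

Remaining items: Q1, Q2, Q3, Q4, Q6 (k = 5).
sum of item variances = 2.02 + 0.94 + 0.61 + 2.02 + 1.32 = 6.91
total variance = 6.91 + 2 × 1.86 = 10.63
α (item deleted) = (5/4)·(1 − 6.91/10.63) = 0.437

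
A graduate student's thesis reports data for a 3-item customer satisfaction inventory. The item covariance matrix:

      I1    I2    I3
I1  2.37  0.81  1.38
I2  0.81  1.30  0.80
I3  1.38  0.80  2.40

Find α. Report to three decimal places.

sum of item variances = 2.37 + 1.30 + 2.40 = 6.07
Sum of the distinct covariances = 2.99
σ²_T = 6.07 + 2 × 2.99 = 12.05
α = (k/(k−1))·(1 − sum of item variances/σ²_T) = (3/2)·(1 − 6.07/12.05) = 0.744

α = 0.744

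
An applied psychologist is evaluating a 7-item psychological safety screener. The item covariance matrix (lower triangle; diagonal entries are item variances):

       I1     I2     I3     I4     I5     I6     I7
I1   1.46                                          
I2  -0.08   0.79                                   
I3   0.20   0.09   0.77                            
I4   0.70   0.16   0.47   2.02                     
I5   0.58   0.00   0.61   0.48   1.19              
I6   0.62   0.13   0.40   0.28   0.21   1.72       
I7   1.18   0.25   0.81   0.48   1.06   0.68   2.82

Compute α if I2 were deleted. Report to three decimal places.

α = 0.765

Remaining items: I1, I3, I4, I5, I6, I7 (k = 6).
Σσ²ᵢ = 1.46 + 0.77 + 2.02 + 1.19 + 1.72 + 2.82 = 9.98
total variance = 9.98 + 2 × 8.76 = 27.50
α (item deleted) = (6/5)·(1 − 9.98/27.50) = 0.765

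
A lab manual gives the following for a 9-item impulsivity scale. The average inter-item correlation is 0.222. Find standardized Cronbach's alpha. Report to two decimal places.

α = 0.72

Standardized α = k·r̄ / (1 + (k−1)·r̄) = 9 × 0.222 / (1 + 8 × 0.222)
  = 1.9980 / 2.7760 = 0.72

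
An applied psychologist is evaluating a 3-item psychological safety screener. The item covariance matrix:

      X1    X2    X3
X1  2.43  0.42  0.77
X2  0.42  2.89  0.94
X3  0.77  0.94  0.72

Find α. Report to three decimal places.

sum of item variances = 2.43 + 2.89 + 0.72 = 6.04
Sum of off-diagonal covariances = 2.13
Var(T) = 6.04 + 2 × 2.13 = 10.30
α = (k/(k−1))·(1 − sum of item variances/Var(T)) = (3/2)·(1 − 6.04/10.30) = 0.620

α = 0.620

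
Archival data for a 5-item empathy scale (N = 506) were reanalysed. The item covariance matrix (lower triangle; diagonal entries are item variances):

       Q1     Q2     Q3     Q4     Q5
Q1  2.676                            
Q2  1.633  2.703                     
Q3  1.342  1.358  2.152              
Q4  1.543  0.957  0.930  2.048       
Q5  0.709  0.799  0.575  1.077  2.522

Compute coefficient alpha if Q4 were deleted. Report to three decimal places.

coefficient alpha = 0.748

Remaining items: Q1, Q2, Q3, Q5 (k = 4).
Σσᵢ² = 2.676 + 2.703 + 2.152 + 2.522 = 10.053
total variance = 10.053 + 2 × 6.416 = 22.885
α (item deleted) = (4/3)·(1 − 10.053/22.885) = 0.748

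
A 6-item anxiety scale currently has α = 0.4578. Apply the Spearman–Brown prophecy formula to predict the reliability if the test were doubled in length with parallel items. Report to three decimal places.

predicted reliability = 0.628

Length factor m = 2
α' = m·α / (1 + (m−1)·α)
   = 2 × 0.4578 / (1 + (2 − 1) × 0.4578)
   = 0.9156 / 1.4578 = 0.628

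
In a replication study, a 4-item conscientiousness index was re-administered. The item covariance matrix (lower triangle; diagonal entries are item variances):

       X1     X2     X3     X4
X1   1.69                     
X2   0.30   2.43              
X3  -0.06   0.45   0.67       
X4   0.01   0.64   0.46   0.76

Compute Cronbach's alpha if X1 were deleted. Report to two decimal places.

α = 0.67

Remaining items: X2, X3, X4 (k = 3).
ΣVar(i) = 2.43 + 0.67 + 0.76 = 3.86
Var(T) = 3.86 + 2 × 1.55 = 6.96
α (item deleted) = (3/2)·(1 − 3.86/6.96) = 0.67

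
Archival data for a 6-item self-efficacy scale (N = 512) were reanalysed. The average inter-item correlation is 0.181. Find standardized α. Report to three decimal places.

α = 0.570

Standardized α = k·r̄ / (1 + (k−1)·r̄) = 6 × 0.181 / (1 + 5 × 0.181)
  = 1.0860 / 1.9050 = 0.570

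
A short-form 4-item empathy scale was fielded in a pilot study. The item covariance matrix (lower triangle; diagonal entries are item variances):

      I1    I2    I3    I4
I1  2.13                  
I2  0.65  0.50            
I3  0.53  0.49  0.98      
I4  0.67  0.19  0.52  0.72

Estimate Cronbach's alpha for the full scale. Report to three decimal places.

ΣVar(i) = 2.13 + 0.50 + 0.98 + 0.72 = 4.33
Sum of the distinct covariances = 3.05
σ²_T = 4.33 + 2 × 3.05 = 10.43
α = (k/(k−1))·(1 − ΣVar(i)/σ²_T) = (4/3)·(1 − 4.33/10.43) = 0.780

Cronbach's alpha = 0.780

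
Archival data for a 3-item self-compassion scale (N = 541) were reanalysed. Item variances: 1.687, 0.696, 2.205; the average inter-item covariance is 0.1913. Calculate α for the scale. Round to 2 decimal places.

α = 0.30

Σσᵢ² = 1.687 + 0.696 + 2.205 = 4.588
Sum of the 3 distinct covariances = 3 × 0.1913 = 0.5739
σ²_total = Σσᵢ² + 2·Σcov = 4.588 + 2 × 0.5739 = 5.7358
α = (3/2)·(1 − 4.588/5.7358) = 0.30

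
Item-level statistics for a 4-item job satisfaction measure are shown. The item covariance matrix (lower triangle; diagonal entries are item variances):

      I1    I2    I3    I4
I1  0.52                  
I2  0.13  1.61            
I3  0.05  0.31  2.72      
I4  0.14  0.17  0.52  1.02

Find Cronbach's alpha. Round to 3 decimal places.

Cronbach's alpha = 0.414

Σσᵢ² = 0.52 + 1.61 + 2.72 + 1.02 = 5.87
Sum of off-diagonal covariances = 1.32
Var(T) = 5.87 + 2 × 1.32 = 8.51
α = (k/(k−1))·(1 − Σσᵢ²/Var(T)) = (4/3)·(1 − 5.87/8.51) = 0.414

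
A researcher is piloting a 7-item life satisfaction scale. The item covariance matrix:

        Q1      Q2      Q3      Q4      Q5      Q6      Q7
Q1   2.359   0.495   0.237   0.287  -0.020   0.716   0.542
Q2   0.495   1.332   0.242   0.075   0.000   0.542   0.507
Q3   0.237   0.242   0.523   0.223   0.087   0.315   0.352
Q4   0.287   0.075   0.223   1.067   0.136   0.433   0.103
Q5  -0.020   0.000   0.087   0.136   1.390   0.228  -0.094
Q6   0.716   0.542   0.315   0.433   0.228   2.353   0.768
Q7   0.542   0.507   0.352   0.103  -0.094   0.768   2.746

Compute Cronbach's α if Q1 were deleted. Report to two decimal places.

Remaining items: Q2, Q3, Q4, Q5, Q6, Q7 (k = 6).
Σσ²ᵢ = 1.332 + 0.523 + 1.067 + 1.390 + 2.353 + 2.746 = 9.411
Var(T) = 9.411 + 2 × 3.917 = 17.245
α (item deleted) = (6/5)·(1 − 9.411/17.245) = 0.55

α = 0.55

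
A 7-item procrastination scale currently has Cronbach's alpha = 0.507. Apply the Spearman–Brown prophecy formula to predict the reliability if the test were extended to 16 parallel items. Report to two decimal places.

predicted reliability = 0.70

Length factor m = 16/7 = 2.2857
α' = m·α / (1 + (m−1)·α)
   = 16/7 × 0.507 / (1 + (16/7 − 1) × 0.507)
   = 1.1589 / 1.6519 = 0.70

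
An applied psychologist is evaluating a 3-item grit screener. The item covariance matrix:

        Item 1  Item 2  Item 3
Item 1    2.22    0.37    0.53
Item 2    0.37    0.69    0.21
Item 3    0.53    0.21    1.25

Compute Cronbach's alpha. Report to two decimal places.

α = 0.52

ΣVar(i) = 2.22 + 0.69 + 1.25 = 4.16
Sum of off-diagonal covariances = 1.11
σ²_T = 4.16 + 2 × 1.11 = 6.38
α = (k/(k−1))·(1 − ΣVar(i)/σ²_T) = (3/2)·(1 − 4.16/6.38) = 0.52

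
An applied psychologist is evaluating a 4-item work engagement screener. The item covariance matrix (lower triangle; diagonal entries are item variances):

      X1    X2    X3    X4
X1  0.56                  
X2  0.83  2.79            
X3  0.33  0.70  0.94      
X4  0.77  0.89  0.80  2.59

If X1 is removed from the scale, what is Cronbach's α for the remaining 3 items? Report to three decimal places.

Cronbach's α = 0.646

Remaining items: X2, X3, X4 (k = 3).
ΣVar(i) = 2.79 + 0.94 + 2.59 = 6.32
total variance = 6.32 + 2 × 2.39 = 11.10
α (item deleted) = (3/2)·(1 − 6.32/11.10) = 0.646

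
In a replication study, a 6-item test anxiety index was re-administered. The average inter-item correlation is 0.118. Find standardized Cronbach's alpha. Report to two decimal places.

Standardized α = k·r̄ / (1 + (k−1)·r̄) = 6 × 0.118 / (1 + 5 × 0.118)
  = 0.7080 / 1.5900 = 0.45

α = 0.45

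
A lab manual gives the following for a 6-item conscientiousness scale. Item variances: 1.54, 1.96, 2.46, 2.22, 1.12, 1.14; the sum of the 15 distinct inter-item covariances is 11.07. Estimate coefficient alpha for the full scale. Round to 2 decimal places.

coefficient alpha = 0.82

Σσ²ᵢ = 1.54 + 1.96 + 2.46 + 2.22 + 1.12 + 1.14 = 10.44
Sum of distinct covariances = 11.07
total variance = Σσ²ᵢ + 2·Σcov = 10.44 + 2 × 11.07 = 32.58
α = (6/5)·(1 − 10.44/32.58) = 0.82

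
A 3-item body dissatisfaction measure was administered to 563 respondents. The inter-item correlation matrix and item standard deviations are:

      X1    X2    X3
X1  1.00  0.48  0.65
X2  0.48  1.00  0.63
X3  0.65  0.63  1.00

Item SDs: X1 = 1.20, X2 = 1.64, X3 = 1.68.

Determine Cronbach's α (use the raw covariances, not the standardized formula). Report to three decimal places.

Σσ²ᵢ = 1.20² + 1.64² + 1.68² = 6.9520
Covariances σ_ij = r_ij · s_i · s_j:
  σ(X1,X2) = 0.48 × 1.20 × 1.64 = 0.9446
  σ(X1,X3) = 0.65 × 1.20 × 1.68 = 1.3104
  σ(X2,X3) = 0.63 × 1.64 × 1.68 = 1.7358
σ²_T = Σσ²ᵢ + 2·Σσ_ij = 6.9520 + 2 × 3.9908 = 14.9336
α = (3/2)·(1 − 6.9520/14.9336) = 0.802

α = 0.802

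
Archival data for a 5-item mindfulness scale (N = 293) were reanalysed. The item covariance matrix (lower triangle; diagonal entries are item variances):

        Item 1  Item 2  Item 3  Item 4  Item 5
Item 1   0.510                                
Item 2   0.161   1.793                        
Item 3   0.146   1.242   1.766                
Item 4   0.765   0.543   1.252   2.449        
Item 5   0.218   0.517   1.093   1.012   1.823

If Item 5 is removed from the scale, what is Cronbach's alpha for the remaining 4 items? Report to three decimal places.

Remaining items: Item 1, Item 2, Item 3, Item 4 (k = 4).
sum of item variances = 0.510 + 1.793 + 1.766 + 2.449 = 6.518
total variance = 6.518 + 2 × 4.109 = 14.736
α (item deleted) = (4/3)·(1 − 6.518/14.736) = 0.744

Cronbach's alpha = 0.744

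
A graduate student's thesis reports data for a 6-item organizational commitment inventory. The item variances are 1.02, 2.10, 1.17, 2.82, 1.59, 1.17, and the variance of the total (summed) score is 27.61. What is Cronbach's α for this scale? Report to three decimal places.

Cronbach's α = 0.771

Σσᵢ² = 1.02 + 2.10 + 1.17 + 2.82 + 1.59 + 1.17 = 9.87
α = (k/(k−1))·(1 − Σσᵢ²/σ²_T) = (6/5)·(1 − 9.87/27.61) = 0.771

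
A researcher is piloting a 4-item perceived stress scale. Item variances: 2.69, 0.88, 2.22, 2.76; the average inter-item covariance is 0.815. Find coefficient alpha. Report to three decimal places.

coefficient alpha = 0.711

sum of item variances = 2.69 + 0.88 + 2.22 + 2.76 = 8.55
Sum of the 6 distinct covariances = 6 × 0.815 = 4.890
σ²_total = sum of item variances + 2·Σcov = 8.55 + 2 × 4.890 = 18.330
α = (4/3)·(1 − 8.55/18.330) = 0.711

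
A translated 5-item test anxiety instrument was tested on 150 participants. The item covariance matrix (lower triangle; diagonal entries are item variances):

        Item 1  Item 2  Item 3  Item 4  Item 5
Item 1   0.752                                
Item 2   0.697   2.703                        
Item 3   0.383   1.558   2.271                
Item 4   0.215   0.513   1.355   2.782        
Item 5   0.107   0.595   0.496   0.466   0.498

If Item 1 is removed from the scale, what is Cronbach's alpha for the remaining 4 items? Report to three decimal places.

Cronbach's alpha = 0.729

Remaining items: Item 2, Item 3, Item 4, Item 5 (k = 4).
Σσ²ᵢ = 2.703 + 2.271 + 2.782 + 0.498 = 8.254
σ²_T = 8.254 + 2 × 4.983 = 18.220
α (item deleted) = (4/3)·(1 − 8.254/18.220) = 0.729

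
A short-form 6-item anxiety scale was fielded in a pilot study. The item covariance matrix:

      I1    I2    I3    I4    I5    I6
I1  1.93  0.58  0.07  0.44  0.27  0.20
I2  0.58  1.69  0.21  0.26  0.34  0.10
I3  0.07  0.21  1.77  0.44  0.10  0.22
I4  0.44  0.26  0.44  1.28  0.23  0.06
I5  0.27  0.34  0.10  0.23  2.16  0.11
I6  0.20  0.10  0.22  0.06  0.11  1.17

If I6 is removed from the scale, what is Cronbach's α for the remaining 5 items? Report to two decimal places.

Remaining items: I1, I2, I3, I4, I5 (k = 5).
Σσᵢ² = 1.93 + 1.69 + 1.77 + 1.28 + 2.16 = 8.83
σ²_total = 8.83 + 2 × 2.94 = 14.71
α (item deleted) = (5/4)·(1 − 8.83/14.71) = 0.50

Cronbach's α = 0.50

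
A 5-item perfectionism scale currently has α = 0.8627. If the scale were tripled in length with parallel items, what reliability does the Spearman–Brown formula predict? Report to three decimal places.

predicted reliability = 0.950

Length factor m = 3
α' = m·α / (1 + (m−1)·α)
   = 3 × 0.8627 / (1 + (3 − 1) × 0.8627)
   = 2.5881 / 2.7254 = 0.950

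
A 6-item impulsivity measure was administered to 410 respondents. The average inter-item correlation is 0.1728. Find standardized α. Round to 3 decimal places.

standardized α = 0.556

Standardized α = k·r̄ / (1 + (k−1)·r̄) = 6 × 0.1728 / (1 + 5 × 0.1728)
  = 1.0368 / 1.8640 = 0.556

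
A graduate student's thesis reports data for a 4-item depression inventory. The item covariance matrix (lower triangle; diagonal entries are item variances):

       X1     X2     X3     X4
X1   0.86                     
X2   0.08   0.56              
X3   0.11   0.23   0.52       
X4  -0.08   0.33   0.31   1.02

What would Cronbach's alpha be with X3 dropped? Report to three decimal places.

Cronbach's alpha = 0.319

Remaining items: X1, X2, X4 (k = 3).
Σσᵢ² = 0.86 + 0.56 + 1.02 = 2.44
Var(T) = 2.44 + 2 × 0.33 = 3.10
α (item deleted) = (3/2)·(1 − 2.44/3.10) = 0.319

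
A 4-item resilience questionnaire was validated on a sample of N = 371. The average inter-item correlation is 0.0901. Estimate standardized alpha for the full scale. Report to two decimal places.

α = 0.28

Standardized α = k·r̄ / (1 + (k−1)·r̄) = 4 × 0.0901 / (1 + 3 × 0.0901)
  = 0.3604 / 1.2703 = 0.28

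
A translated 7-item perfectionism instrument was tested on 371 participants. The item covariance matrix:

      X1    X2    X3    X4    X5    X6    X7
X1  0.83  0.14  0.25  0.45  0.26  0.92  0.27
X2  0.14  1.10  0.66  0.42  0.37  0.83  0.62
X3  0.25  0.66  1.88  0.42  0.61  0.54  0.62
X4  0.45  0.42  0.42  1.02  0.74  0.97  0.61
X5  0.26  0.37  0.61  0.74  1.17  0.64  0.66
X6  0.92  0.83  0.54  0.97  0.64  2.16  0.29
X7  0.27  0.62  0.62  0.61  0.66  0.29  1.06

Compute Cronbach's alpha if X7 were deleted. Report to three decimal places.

Remaining items: X1, X2, X3, X4, X5, X6 (k = 6).
Σσᵢ² = 0.83 + 1.10 + 1.88 + 1.02 + 1.17 + 2.16 = 8.16
σ²_T = 8.16 + 2 × 8.22 = 24.60
α (item deleted) = (6/5)·(1 − 8.16/24.60) = 0.802

α = 0.802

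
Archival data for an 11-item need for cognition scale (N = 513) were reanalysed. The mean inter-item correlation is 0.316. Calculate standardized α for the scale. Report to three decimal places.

standardized α = 0.836

Standardized α = k·r̄ / (1 + (k−1)·r̄) = 11 × 0.316 / (1 + 10 × 0.316)
  = 3.4760 / 4.1600 = 0.836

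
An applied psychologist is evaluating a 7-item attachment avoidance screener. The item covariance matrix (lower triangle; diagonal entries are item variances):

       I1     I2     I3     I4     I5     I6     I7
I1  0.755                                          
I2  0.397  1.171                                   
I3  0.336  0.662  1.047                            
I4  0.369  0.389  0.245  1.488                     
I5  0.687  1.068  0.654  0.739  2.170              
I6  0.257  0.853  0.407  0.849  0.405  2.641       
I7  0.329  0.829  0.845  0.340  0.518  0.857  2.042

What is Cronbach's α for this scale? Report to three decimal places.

Cronbach's α = 0.794

Σσ²ᵢ = 0.755 + 1.171 + 1.047 + 1.488 + 2.170 + 2.641 + 2.042 = 11.314
Sum of off-diagonal covariances = 12.035
σ²_T = 11.314 + 2 × 12.035 = 35.384
α = (k/(k−1))·(1 − Σσ²ᵢ/σ²_T) = (7/6)·(1 − 11.314/35.384) = 0.794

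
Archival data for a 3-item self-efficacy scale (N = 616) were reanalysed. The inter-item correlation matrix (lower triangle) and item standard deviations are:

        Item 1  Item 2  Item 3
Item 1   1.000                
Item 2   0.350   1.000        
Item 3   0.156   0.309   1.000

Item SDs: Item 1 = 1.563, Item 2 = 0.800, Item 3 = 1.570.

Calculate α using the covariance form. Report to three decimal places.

α = 0.455

Σσ²ᵢ = 1.563² + 0.800² + 1.570² = 5.5479
Covariances σ_ij = r_ij · s_i · s_j:
  σ(Item 1,Item 2) = 0.350 × 1.563 × 0.800 = 0.4376
  σ(Item 1,Item 3) = 0.156 × 1.563 × 1.570 = 0.3828
  σ(Item 2,Item 3) = 0.309 × 0.800 × 1.570 = 0.3881
σ²_T = Σσ²ᵢ + 2·Σσ_ij = 5.5479 + 2 × 1.2085 = 7.9649
α = (3/2)·(1 − 5.5479/7.9649) = 0.455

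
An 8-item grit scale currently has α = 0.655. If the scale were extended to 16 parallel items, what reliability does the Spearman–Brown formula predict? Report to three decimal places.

predicted reliability = 0.792

Length factor m = 16/8 = 2.0000
α' = m·α / (1 + (m−1)·α)
   = 16/8 × 0.655 / (1 + (16/8 − 1) × 0.655)
   = 1.3100 / 1.6550 = 0.792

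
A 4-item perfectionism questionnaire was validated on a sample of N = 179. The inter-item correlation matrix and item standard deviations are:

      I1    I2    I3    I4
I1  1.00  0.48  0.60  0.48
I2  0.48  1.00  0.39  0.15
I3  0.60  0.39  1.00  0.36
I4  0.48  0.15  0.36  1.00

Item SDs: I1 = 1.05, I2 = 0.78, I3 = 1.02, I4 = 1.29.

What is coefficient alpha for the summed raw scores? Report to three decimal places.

coefficient alpha = 0.724

Σσ²ᵢ = 1.05² + 0.78² + 1.02² + 1.29² = 4.4154
Covariances σ_ij = r_ij · s_i · s_j:
  σ(I1,I2) = 0.48 × 1.05 × 0.78 = 0.3931
  σ(I1,I3) = 0.60 × 1.05 × 1.02 = 0.6426
  σ(I1,I4) = 0.48 × 1.05 × 1.29 = 0.6502
  σ(I2,I3) = 0.39 × 0.78 × 1.02 = 0.3103
  σ(I2,I4) = 0.15 × 0.78 × 1.29 = 0.1509
  σ(I3,I4) = 0.36 × 1.02 × 1.29 = 0.4737
σ²_T = Σσ²ᵢ + 2·Σσ_ij = 4.4154 + 2 × 2.6208 = 9.6570
α = (4/3)·(1 − 4.4154/9.6570) = 0.724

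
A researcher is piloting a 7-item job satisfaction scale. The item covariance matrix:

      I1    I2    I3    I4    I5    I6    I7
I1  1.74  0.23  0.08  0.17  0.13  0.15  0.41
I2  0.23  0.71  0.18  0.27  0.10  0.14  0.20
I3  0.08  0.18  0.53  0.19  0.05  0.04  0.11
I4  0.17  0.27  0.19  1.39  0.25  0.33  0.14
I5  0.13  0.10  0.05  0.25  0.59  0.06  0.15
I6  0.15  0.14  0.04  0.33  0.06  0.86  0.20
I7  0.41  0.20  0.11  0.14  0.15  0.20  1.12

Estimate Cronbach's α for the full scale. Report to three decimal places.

ΣVar(i) = 1.74 + 0.71 + 0.53 + 1.39 + 0.59 + 0.86 + 1.12 = 6.94
Sum of the distinct covariances = 3.58
Var(T) = 6.94 + 2 × 3.58 = 14.10
α = (k/(k−1))·(1 − ΣVar(i)/Var(T)) = (7/6)·(1 − 6.94/14.10) = 0.592

Cronbach's α = 0.592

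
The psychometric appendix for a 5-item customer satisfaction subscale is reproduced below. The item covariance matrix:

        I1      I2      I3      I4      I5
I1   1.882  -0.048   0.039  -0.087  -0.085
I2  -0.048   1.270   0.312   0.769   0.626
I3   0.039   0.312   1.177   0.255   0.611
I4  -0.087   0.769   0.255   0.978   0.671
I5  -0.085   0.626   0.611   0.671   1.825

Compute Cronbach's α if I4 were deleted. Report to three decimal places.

Remaining items: I1, I2, I3, I5 (k = 4).
Σσᵢ² = 1.882 + 1.270 + 1.177 + 1.825 = 6.154
σ²_total = 6.154 + 2 × 1.455 = 9.064
α (item deleted) = (4/3)·(1 − 6.154/9.064) = 0.428

Cronbach's α = 0.428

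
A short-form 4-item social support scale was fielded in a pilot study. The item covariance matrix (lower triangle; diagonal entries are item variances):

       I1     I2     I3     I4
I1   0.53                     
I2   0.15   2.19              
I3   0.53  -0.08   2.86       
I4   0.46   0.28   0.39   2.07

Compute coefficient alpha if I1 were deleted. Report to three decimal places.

coefficient alpha = 0.213

Remaining items: I2, I3, I4 (k = 3).
Σσ²ᵢ = 2.19 + 2.86 + 2.07 = 7.12
σ²_T = 7.12 + 2 × 0.59 = 8.30
α (item deleted) = (3/2)·(1 − 7.12/8.30) = 0.213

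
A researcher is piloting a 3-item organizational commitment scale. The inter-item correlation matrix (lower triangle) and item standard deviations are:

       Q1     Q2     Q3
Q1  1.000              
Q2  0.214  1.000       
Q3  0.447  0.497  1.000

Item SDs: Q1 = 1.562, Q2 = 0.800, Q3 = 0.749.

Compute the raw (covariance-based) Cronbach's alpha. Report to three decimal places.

Σσ²ᵢ = 1.562² + 0.800² + 0.749² = 3.6408
Covariances σ_ij = r_ij · s_i · s_j:
  σ(Q1,Q2) = 0.214 × 1.562 × 0.800 = 0.2674
  σ(Q1,Q3) = 0.447 × 1.562 × 0.749 = 0.5230
  σ(Q2,Q3) = 0.497 × 0.800 × 0.749 = 0.2978
σ²_T = Σσ²ᵢ + 2·Σσ_ij = 3.6408 + 2 × 1.0882 = 5.8172
α = (3/2)·(1 − 3.6408/5.8172) = 0.561

Cronbach's alpha = 0.561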